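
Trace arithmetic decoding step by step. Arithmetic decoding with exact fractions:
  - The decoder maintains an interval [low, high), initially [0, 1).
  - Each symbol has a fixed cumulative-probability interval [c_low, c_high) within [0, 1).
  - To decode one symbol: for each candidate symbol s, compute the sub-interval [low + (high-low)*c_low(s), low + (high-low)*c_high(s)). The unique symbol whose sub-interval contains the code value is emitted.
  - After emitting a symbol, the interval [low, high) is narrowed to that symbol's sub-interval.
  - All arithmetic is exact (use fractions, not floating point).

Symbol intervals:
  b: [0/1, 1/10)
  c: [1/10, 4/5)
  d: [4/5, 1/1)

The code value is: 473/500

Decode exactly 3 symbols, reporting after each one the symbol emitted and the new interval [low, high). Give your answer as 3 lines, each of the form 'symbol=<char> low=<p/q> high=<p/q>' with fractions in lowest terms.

Step 1: interval [0/1, 1/1), width = 1/1 - 0/1 = 1/1
  'b': [0/1 + 1/1*0/1, 0/1 + 1/1*1/10) = [0/1, 1/10)
  'c': [0/1 + 1/1*1/10, 0/1 + 1/1*4/5) = [1/10, 4/5)
  'd': [0/1 + 1/1*4/5, 0/1 + 1/1*1/1) = [4/5, 1/1) <- contains code 473/500
  emit 'd', narrow to [4/5, 1/1)
Step 2: interval [4/5, 1/1), width = 1/1 - 4/5 = 1/5
  'b': [4/5 + 1/5*0/1, 4/5 + 1/5*1/10) = [4/5, 41/50)
  'c': [4/5 + 1/5*1/10, 4/5 + 1/5*4/5) = [41/50, 24/25) <- contains code 473/500
  'd': [4/5 + 1/5*4/5, 4/5 + 1/5*1/1) = [24/25, 1/1)
  emit 'c', narrow to [41/50, 24/25)
Step 3: interval [41/50, 24/25), width = 24/25 - 41/50 = 7/50
  'b': [41/50 + 7/50*0/1, 41/50 + 7/50*1/10) = [41/50, 417/500)
  'c': [41/50 + 7/50*1/10, 41/50 + 7/50*4/5) = [417/500, 233/250)
  'd': [41/50 + 7/50*4/5, 41/50 + 7/50*1/1) = [233/250, 24/25) <- contains code 473/500
  emit 'd', narrow to [233/250, 24/25)

Answer: symbol=d low=4/5 high=1/1
symbol=c low=41/50 high=24/25
symbol=d low=233/250 high=24/25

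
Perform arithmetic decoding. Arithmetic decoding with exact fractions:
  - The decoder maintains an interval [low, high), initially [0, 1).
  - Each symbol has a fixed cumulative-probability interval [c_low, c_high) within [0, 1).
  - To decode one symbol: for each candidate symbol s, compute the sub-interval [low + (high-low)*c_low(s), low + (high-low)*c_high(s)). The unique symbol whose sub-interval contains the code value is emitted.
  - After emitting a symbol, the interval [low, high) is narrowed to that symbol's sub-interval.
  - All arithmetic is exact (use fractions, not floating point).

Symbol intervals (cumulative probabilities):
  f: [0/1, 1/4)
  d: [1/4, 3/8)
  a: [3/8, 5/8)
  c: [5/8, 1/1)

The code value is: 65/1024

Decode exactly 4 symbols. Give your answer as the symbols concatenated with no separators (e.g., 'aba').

Answer: fdff

Derivation:
Step 1: interval [0/1, 1/1), width = 1/1 - 0/1 = 1/1
  'f': [0/1 + 1/1*0/1, 0/1 + 1/1*1/4) = [0/1, 1/4) <- contains code 65/1024
  'd': [0/1 + 1/1*1/4, 0/1 + 1/1*3/8) = [1/4, 3/8)
  'a': [0/1 + 1/1*3/8, 0/1 + 1/1*5/8) = [3/8, 5/8)
  'c': [0/1 + 1/1*5/8, 0/1 + 1/1*1/1) = [5/8, 1/1)
  emit 'f', narrow to [0/1, 1/4)
Step 2: interval [0/1, 1/4), width = 1/4 - 0/1 = 1/4
  'f': [0/1 + 1/4*0/1, 0/1 + 1/4*1/4) = [0/1, 1/16)
  'd': [0/1 + 1/4*1/4, 0/1 + 1/4*3/8) = [1/16, 3/32) <- contains code 65/1024
  'a': [0/1 + 1/4*3/8, 0/1 + 1/4*5/8) = [3/32, 5/32)
  'c': [0/1 + 1/4*5/8, 0/1 + 1/4*1/1) = [5/32, 1/4)
  emit 'd', narrow to [1/16, 3/32)
Step 3: interval [1/16, 3/32), width = 3/32 - 1/16 = 1/32
  'f': [1/16 + 1/32*0/1, 1/16 + 1/32*1/4) = [1/16, 9/128) <- contains code 65/1024
  'd': [1/16 + 1/32*1/4, 1/16 + 1/32*3/8) = [9/128, 19/256)
  'a': [1/16 + 1/32*3/8, 1/16 + 1/32*5/8) = [19/256, 21/256)
  'c': [1/16 + 1/32*5/8, 1/16 + 1/32*1/1) = [21/256, 3/32)
  emit 'f', narrow to [1/16, 9/128)
Step 4: interval [1/16, 9/128), width = 9/128 - 1/16 = 1/128
  'f': [1/16 + 1/128*0/1, 1/16 + 1/128*1/4) = [1/16, 33/512) <- contains code 65/1024
  'd': [1/16 + 1/128*1/4, 1/16 + 1/128*3/8) = [33/512, 67/1024)
  'a': [1/16 + 1/128*3/8, 1/16 + 1/128*5/8) = [67/1024, 69/1024)
  'c': [1/16 + 1/128*5/8, 1/16 + 1/128*1/1) = [69/1024, 9/128)
  emit 'f', narrow to [1/16, 33/512)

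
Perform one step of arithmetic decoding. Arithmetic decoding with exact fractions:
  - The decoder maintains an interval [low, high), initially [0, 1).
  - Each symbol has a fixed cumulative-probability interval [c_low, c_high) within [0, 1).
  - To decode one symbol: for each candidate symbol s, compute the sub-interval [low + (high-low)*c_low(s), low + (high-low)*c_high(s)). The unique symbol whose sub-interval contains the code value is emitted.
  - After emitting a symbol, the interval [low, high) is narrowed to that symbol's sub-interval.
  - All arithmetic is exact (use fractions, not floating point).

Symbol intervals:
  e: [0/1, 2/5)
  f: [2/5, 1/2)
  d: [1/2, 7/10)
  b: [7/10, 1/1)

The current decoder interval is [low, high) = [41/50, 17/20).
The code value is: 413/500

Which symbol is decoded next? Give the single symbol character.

Answer: e

Derivation:
Interval width = high − low = 17/20 − 41/50 = 3/100
Scaled code = (code − low) / width = (413/500 − 41/50) / 3/100 = 1/5
  e: [0/1, 2/5) ← scaled code falls here ✓
  f: [2/5, 1/2) 
  d: [1/2, 7/10) 
  b: [7/10, 1/1) 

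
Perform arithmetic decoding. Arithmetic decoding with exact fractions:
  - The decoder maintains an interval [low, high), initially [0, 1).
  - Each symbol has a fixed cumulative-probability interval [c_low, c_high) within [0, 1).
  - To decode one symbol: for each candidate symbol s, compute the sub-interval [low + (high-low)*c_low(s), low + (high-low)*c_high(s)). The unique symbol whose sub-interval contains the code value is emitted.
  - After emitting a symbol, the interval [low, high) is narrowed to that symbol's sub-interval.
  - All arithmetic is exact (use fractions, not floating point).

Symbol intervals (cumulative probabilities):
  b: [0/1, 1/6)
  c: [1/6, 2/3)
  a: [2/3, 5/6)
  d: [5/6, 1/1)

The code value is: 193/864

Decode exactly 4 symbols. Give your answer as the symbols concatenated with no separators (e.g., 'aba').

Answer: cbab

Derivation:
Step 1: interval [0/1, 1/1), width = 1/1 - 0/1 = 1/1
  'b': [0/1 + 1/1*0/1, 0/1 + 1/1*1/6) = [0/1, 1/6)
  'c': [0/1 + 1/1*1/6, 0/1 + 1/1*2/3) = [1/6, 2/3) <- contains code 193/864
  'a': [0/1 + 1/1*2/3, 0/1 + 1/1*5/6) = [2/3, 5/6)
  'd': [0/1 + 1/1*5/6, 0/1 + 1/1*1/1) = [5/6, 1/1)
  emit 'c', narrow to [1/6, 2/3)
Step 2: interval [1/6, 2/3), width = 2/3 - 1/6 = 1/2
  'b': [1/6 + 1/2*0/1, 1/6 + 1/2*1/6) = [1/6, 1/4) <- contains code 193/864
  'c': [1/6 + 1/2*1/6, 1/6 + 1/2*2/3) = [1/4, 1/2)
  'a': [1/6 + 1/2*2/3, 1/6 + 1/2*5/6) = [1/2, 7/12)
  'd': [1/6 + 1/2*5/6, 1/6 + 1/2*1/1) = [7/12, 2/3)
  emit 'b', narrow to [1/6, 1/4)
Step 3: interval [1/6, 1/4), width = 1/4 - 1/6 = 1/12
  'b': [1/6 + 1/12*0/1, 1/6 + 1/12*1/6) = [1/6, 13/72)
  'c': [1/6 + 1/12*1/6, 1/6 + 1/12*2/3) = [13/72, 2/9)
  'a': [1/6 + 1/12*2/3, 1/6 + 1/12*5/6) = [2/9, 17/72) <- contains code 193/864
  'd': [1/6 + 1/12*5/6, 1/6 + 1/12*1/1) = [17/72, 1/4)
  emit 'a', narrow to [2/9, 17/72)
Step 4: interval [2/9, 17/72), width = 17/72 - 2/9 = 1/72
  'b': [2/9 + 1/72*0/1, 2/9 + 1/72*1/6) = [2/9, 97/432) <- contains code 193/864
  'c': [2/9 + 1/72*1/6, 2/9 + 1/72*2/3) = [97/432, 25/108)
  'a': [2/9 + 1/72*2/3, 2/9 + 1/72*5/6) = [25/108, 101/432)
  'd': [2/9 + 1/72*5/6, 2/9 + 1/72*1/1) = [101/432, 17/72)
  emit 'b', narrow to [2/9, 97/432)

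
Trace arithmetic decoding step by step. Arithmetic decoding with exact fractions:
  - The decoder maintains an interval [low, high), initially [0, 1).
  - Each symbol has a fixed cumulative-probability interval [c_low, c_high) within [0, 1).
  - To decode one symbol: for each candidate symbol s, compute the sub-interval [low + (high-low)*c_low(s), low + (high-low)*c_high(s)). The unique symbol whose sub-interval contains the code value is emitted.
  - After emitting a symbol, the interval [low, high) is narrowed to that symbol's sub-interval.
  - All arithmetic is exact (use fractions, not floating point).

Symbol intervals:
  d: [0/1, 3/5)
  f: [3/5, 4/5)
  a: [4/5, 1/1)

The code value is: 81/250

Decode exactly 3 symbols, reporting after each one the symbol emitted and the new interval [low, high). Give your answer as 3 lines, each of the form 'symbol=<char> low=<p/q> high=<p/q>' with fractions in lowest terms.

Answer: symbol=d low=0/1 high=3/5
symbol=d low=0/1 high=9/25
symbol=a low=36/125 high=9/25

Derivation:
Step 1: interval [0/1, 1/1), width = 1/1 - 0/1 = 1/1
  'd': [0/1 + 1/1*0/1, 0/1 + 1/1*3/5) = [0/1, 3/5) <- contains code 81/250
  'f': [0/1 + 1/1*3/5, 0/1 + 1/1*4/5) = [3/5, 4/5)
  'a': [0/1 + 1/1*4/5, 0/1 + 1/1*1/1) = [4/5, 1/1)
  emit 'd', narrow to [0/1, 3/5)
Step 2: interval [0/1, 3/5), width = 3/5 - 0/1 = 3/5
  'd': [0/1 + 3/5*0/1, 0/1 + 3/5*3/5) = [0/1, 9/25) <- contains code 81/250
  'f': [0/1 + 3/5*3/5, 0/1 + 3/5*4/5) = [9/25, 12/25)
  'a': [0/1 + 3/5*4/5, 0/1 + 3/5*1/1) = [12/25, 3/5)
  emit 'd', narrow to [0/1, 9/25)
Step 3: interval [0/1, 9/25), width = 9/25 - 0/1 = 9/25
  'd': [0/1 + 9/25*0/1, 0/1 + 9/25*3/5) = [0/1, 27/125)
  'f': [0/1 + 9/25*3/5, 0/1 + 9/25*4/5) = [27/125, 36/125)
  'a': [0/1 + 9/25*4/5, 0/1 + 9/25*1/1) = [36/125, 9/25) <- contains code 81/250
  emit 'a', narrow to [36/125, 9/25)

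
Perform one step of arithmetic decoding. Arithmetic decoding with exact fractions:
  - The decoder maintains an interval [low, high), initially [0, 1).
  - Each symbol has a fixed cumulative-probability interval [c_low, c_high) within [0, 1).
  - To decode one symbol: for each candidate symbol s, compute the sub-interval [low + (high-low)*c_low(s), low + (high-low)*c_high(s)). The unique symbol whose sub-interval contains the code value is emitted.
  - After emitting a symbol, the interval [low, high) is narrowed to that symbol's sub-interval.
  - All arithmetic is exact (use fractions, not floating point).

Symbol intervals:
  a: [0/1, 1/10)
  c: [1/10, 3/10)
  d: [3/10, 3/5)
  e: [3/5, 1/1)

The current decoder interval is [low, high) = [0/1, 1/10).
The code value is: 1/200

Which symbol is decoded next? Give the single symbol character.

Answer: a

Derivation:
Interval width = high − low = 1/10 − 0/1 = 1/10
Scaled code = (code − low) / width = (1/200 − 0/1) / 1/10 = 1/20
  a: [0/1, 1/10) ← scaled code falls here ✓
  c: [1/10, 3/10) 
  d: [3/10, 3/5) 
  e: [3/5, 1/1) 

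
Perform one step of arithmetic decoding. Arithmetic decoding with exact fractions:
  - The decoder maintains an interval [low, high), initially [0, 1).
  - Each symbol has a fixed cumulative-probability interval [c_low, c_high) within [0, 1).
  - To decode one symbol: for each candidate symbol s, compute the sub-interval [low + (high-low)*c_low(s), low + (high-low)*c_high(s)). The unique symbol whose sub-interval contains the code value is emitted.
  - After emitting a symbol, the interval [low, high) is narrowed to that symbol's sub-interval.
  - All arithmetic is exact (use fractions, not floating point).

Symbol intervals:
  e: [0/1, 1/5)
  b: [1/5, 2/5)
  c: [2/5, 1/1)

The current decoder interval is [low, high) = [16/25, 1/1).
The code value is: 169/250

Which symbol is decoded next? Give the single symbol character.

Interval width = high − low = 1/1 − 16/25 = 9/25
Scaled code = (code − low) / width = (169/250 − 16/25) / 9/25 = 1/10
  e: [0/1, 1/5) ← scaled code falls here ✓
  b: [1/5, 2/5) 
  c: [2/5, 1/1) 

Answer: e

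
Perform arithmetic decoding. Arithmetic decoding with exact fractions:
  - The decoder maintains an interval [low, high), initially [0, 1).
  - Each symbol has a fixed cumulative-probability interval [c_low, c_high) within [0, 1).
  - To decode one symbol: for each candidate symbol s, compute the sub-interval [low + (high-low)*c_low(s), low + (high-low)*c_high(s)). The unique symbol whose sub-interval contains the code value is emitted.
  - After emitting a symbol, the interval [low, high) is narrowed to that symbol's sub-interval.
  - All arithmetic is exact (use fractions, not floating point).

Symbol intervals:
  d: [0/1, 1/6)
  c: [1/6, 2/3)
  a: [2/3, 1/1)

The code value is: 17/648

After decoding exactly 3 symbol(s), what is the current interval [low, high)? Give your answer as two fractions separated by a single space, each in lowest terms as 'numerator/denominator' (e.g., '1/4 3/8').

Answer: 1/54 1/36

Derivation:
Step 1: interval [0/1, 1/1), width = 1/1 - 0/1 = 1/1
  'd': [0/1 + 1/1*0/1, 0/1 + 1/1*1/6) = [0/1, 1/6) <- contains code 17/648
  'c': [0/1 + 1/1*1/6, 0/1 + 1/1*2/3) = [1/6, 2/3)
  'a': [0/1 + 1/1*2/3, 0/1 + 1/1*1/1) = [2/3, 1/1)
  emit 'd', narrow to [0/1, 1/6)
Step 2: interval [0/1, 1/6), width = 1/6 - 0/1 = 1/6
  'd': [0/1 + 1/6*0/1, 0/1 + 1/6*1/6) = [0/1, 1/36) <- contains code 17/648
  'c': [0/1 + 1/6*1/6, 0/1 + 1/6*2/3) = [1/36, 1/9)
  'a': [0/1 + 1/6*2/3, 0/1 + 1/6*1/1) = [1/9, 1/6)
  emit 'd', narrow to [0/1, 1/36)
Step 3: interval [0/1, 1/36), width = 1/36 - 0/1 = 1/36
  'd': [0/1 + 1/36*0/1, 0/1 + 1/36*1/6) = [0/1, 1/216)
  'c': [0/1 + 1/36*1/6, 0/1 + 1/36*2/3) = [1/216, 1/54)
  'a': [0/1 + 1/36*2/3, 0/1 + 1/36*1/1) = [1/54, 1/36) <- contains code 17/648
  emit 'a', narrow to [1/54, 1/36)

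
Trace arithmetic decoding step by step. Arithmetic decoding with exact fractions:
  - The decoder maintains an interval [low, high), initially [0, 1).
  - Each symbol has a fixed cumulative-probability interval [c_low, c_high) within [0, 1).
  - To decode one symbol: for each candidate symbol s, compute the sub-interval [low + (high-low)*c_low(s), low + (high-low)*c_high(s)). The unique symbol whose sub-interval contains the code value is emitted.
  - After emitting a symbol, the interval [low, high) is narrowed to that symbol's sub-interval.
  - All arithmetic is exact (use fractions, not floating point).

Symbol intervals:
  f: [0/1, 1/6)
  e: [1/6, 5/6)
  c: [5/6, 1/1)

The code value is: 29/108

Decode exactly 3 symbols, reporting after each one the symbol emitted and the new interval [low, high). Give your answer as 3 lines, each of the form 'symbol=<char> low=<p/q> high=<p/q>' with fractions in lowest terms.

Step 1: interval [0/1, 1/1), width = 1/1 - 0/1 = 1/1
  'f': [0/1 + 1/1*0/1, 0/1 + 1/1*1/6) = [0/1, 1/6)
  'e': [0/1 + 1/1*1/6, 0/1 + 1/1*5/6) = [1/6, 5/6) <- contains code 29/108
  'c': [0/1 + 1/1*5/6, 0/1 + 1/1*1/1) = [5/6, 1/1)
  emit 'e', narrow to [1/6, 5/6)
Step 2: interval [1/6, 5/6), width = 5/6 - 1/6 = 2/3
  'f': [1/6 + 2/3*0/1, 1/6 + 2/3*1/6) = [1/6, 5/18) <- contains code 29/108
  'e': [1/6 + 2/3*1/6, 1/6 + 2/3*5/6) = [5/18, 13/18)
  'c': [1/6 + 2/3*5/6, 1/6 + 2/3*1/1) = [13/18, 5/6)
  emit 'f', narrow to [1/6, 5/18)
Step 3: interval [1/6, 5/18), width = 5/18 - 1/6 = 1/9
  'f': [1/6 + 1/9*0/1, 1/6 + 1/9*1/6) = [1/6, 5/27)
  'e': [1/6 + 1/9*1/6, 1/6 + 1/9*5/6) = [5/27, 7/27)
  'c': [1/6 + 1/9*5/6, 1/6 + 1/9*1/1) = [7/27, 5/18) <- contains code 29/108
  emit 'c', narrow to [7/27, 5/18)

Answer: symbol=e low=1/6 high=5/6
symbol=f low=1/6 high=5/18
symbol=c low=7/27 high=5/18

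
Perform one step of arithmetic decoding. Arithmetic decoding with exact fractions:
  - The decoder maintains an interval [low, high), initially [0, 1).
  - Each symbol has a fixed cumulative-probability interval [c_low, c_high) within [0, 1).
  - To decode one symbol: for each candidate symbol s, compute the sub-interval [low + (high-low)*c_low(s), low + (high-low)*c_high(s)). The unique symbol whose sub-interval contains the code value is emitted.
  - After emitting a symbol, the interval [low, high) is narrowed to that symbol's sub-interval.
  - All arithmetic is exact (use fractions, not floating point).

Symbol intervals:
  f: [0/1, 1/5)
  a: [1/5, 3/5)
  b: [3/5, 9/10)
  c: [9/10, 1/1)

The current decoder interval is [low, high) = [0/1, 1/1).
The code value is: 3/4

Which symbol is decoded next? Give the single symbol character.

Answer: b

Derivation:
Interval width = high − low = 1/1 − 0/1 = 1/1
Scaled code = (code − low) / width = (3/4 − 0/1) / 1/1 = 3/4
  f: [0/1, 1/5) 
  a: [1/5, 3/5) 
  b: [3/5, 9/10) ← scaled code falls here ✓
  c: [9/10, 1/1) 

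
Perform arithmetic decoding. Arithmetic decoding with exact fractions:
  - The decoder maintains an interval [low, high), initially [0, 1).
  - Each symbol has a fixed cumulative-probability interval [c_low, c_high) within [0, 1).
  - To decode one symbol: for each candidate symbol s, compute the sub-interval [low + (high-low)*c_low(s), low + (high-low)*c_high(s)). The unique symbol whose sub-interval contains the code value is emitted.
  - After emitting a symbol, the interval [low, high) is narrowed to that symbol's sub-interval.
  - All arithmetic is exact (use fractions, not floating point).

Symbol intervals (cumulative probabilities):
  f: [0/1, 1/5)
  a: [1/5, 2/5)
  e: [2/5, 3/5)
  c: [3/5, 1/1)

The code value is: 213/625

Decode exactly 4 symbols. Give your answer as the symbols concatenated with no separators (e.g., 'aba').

Answer: acaa

Derivation:
Step 1: interval [0/1, 1/1), width = 1/1 - 0/1 = 1/1
  'f': [0/1 + 1/1*0/1, 0/1 + 1/1*1/5) = [0/1, 1/5)
  'a': [0/1 + 1/1*1/5, 0/1 + 1/1*2/5) = [1/5, 2/5) <- contains code 213/625
  'e': [0/1 + 1/1*2/5, 0/1 + 1/1*3/5) = [2/5, 3/5)
  'c': [0/1 + 1/1*3/5, 0/1 + 1/1*1/1) = [3/5, 1/1)
  emit 'a', narrow to [1/5, 2/5)
Step 2: interval [1/5, 2/5), width = 2/5 - 1/5 = 1/5
  'f': [1/5 + 1/5*0/1, 1/5 + 1/5*1/5) = [1/5, 6/25)
  'a': [1/5 + 1/5*1/5, 1/5 + 1/5*2/5) = [6/25, 7/25)
  'e': [1/5 + 1/5*2/5, 1/5 + 1/5*3/5) = [7/25, 8/25)
  'c': [1/5 + 1/5*3/5, 1/5 + 1/5*1/1) = [8/25, 2/5) <- contains code 213/625
  emit 'c', narrow to [8/25, 2/5)
Step 3: interval [8/25, 2/5), width = 2/5 - 8/25 = 2/25
  'f': [8/25 + 2/25*0/1, 8/25 + 2/25*1/5) = [8/25, 42/125)
  'a': [8/25 + 2/25*1/5, 8/25 + 2/25*2/5) = [42/125, 44/125) <- contains code 213/625
  'e': [8/25 + 2/25*2/5, 8/25 + 2/25*3/5) = [44/125, 46/125)
  'c': [8/25 + 2/25*3/5, 8/25 + 2/25*1/1) = [46/125, 2/5)
  emit 'a', narrow to [42/125, 44/125)
Step 4: interval [42/125, 44/125), width = 44/125 - 42/125 = 2/125
  'f': [42/125 + 2/125*0/1, 42/125 + 2/125*1/5) = [42/125, 212/625)
  'a': [42/125 + 2/125*1/5, 42/125 + 2/125*2/5) = [212/625, 214/625) <- contains code 213/625
  'e': [42/125 + 2/125*2/5, 42/125 + 2/125*3/5) = [214/625, 216/625)
  'c': [42/125 + 2/125*3/5, 42/125 + 2/125*1/1) = [216/625, 44/125)
  emit 'a', narrow to [212/625, 214/625)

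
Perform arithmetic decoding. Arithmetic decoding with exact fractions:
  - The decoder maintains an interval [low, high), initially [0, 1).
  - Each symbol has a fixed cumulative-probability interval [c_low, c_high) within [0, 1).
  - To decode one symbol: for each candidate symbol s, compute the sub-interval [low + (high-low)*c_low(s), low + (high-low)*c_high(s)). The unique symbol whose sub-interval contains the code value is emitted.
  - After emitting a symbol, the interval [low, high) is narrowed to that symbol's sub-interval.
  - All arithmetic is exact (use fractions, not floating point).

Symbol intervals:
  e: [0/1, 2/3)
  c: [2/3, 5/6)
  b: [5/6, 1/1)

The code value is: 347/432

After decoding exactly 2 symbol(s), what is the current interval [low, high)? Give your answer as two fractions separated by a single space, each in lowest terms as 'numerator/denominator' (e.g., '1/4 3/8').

Answer: 7/9 29/36

Derivation:
Step 1: interval [0/1, 1/1), width = 1/1 - 0/1 = 1/1
  'e': [0/1 + 1/1*0/1, 0/1 + 1/1*2/3) = [0/1, 2/3)
  'c': [0/1 + 1/1*2/3, 0/1 + 1/1*5/6) = [2/3, 5/6) <- contains code 347/432
  'b': [0/1 + 1/1*5/6, 0/1 + 1/1*1/1) = [5/6, 1/1)
  emit 'c', narrow to [2/3, 5/6)
Step 2: interval [2/3, 5/6), width = 5/6 - 2/3 = 1/6
  'e': [2/3 + 1/6*0/1, 2/3 + 1/6*2/3) = [2/3, 7/9)
  'c': [2/3 + 1/6*2/3, 2/3 + 1/6*5/6) = [7/9, 29/36) <- contains code 347/432
  'b': [2/3 + 1/6*5/6, 2/3 + 1/6*1/1) = [29/36, 5/6)
  emit 'c', narrow to [7/9, 29/36)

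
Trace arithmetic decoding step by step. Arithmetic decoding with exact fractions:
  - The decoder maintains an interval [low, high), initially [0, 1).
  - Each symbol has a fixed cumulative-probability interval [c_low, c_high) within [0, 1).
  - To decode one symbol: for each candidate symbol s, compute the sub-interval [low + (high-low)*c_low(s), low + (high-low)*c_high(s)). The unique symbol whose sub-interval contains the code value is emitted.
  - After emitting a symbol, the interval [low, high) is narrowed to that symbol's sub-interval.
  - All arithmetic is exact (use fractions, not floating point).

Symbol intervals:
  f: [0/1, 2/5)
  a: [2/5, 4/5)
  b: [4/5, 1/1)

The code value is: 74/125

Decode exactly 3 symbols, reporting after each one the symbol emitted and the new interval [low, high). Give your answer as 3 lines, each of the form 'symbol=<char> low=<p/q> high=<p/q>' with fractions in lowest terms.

Answer: symbol=a low=2/5 high=4/5
symbol=a low=14/25 high=18/25
symbol=f low=14/25 high=78/125

Derivation:
Step 1: interval [0/1, 1/1), width = 1/1 - 0/1 = 1/1
  'f': [0/1 + 1/1*0/1, 0/1 + 1/1*2/5) = [0/1, 2/5)
  'a': [0/1 + 1/1*2/5, 0/1 + 1/1*4/5) = [2/5, 4/5) <- contains code 74/125
  'b': [0/1 + 1/1*4/5, 0/1 + 1/1*1/1) = [4/5, 1/1)
  emit 'a', narrow to [2/5, 4/5)
Step 2: interval [2/5, 4/5), width = 4/5 - 2/5 = 2/5
  'f': [2/5 + 2/5*0/1, 2/5 + 2/5*2/5) = [2/5, 14/25)
  'a': [2/5 + 2/5*2/5, 2/5 + 2/5*4/5) = [14/25, 18/25) <- contains code 74/125
  'b': [2/5 + 2/5*4/5, 2/5 + 2/5*1/1) = [18/25, 4/5)
  emit 'a', narrow to [14/25, 18/25)
Step 3: interval [14/25, 18/25), width = 18/25 - 14/25 = 4/25
  'f': [14/25 + 4/25*0/1, 14/25 + 4/25*2/5) = [14/25, 78/125) <- contains code 74/125
  'a': [14/25 + 4/25*2/5, 14/25 + 4/25*4/5) = [78/125, 86/125)
  'b': [14/25 + 4/25*4/5, 14/25 + 4/25*1/1) = [86/125, 18/25)
  emit 'f', narrow to [14/25, 78/125)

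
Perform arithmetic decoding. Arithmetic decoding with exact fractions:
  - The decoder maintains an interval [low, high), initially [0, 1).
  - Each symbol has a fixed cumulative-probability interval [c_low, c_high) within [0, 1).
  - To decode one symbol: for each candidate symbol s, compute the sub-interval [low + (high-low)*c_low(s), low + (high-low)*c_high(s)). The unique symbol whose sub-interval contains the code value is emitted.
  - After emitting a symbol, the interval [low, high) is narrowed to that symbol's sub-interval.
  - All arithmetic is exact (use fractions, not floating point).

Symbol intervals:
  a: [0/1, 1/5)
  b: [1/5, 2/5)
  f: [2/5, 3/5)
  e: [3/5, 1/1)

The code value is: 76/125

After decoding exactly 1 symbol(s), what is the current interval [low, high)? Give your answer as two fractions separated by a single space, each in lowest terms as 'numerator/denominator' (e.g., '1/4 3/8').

Answer: 3/5 1/1

Derivation:
Step 1: interval [0/1, 1/1), width = 1/1 - 0/1 = 1/1
  'a': [0/1 + 1/1*0/1, 0/1 + 1/1*1/5) = [0/1, 1/5)
  'b': [0/1 + 1/1*1/5, 0/1 + 1/1*2/5) = [1/5, 2/5)
  'f': [0/1 + 1/1*2/5, 0/1 + 1/1*3/5) = [2/5, 3/5)
  'e': [0/1 + 1/1*3/5, 0/1 + 1/1*1/1) = [3/5, 1/1) <- contains code 76/125
  emit 'e', narrow to [3/5, 1/1)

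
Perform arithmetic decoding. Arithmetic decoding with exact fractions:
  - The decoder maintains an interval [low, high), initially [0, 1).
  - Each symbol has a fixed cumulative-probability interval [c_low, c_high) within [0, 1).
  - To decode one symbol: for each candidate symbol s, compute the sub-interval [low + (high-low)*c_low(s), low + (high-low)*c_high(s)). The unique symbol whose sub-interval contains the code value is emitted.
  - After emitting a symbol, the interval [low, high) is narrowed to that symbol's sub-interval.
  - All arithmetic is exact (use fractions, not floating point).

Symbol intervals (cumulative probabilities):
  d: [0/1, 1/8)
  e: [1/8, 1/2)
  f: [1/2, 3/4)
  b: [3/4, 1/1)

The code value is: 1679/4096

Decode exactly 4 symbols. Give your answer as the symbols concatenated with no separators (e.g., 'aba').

Step 1: interval [0/1, 1/1), width = 1/1 - 0/1 = 1/1
  'd': [0/1 + 1/1*0/1, 0/1 + 1/1*1/8) = [0/1, 1/8)
  'e': [0/1 + 1/1*1/8, 0/1 + 1/1*1/2) = [1/8, 1/2) <- contains code 1679/4096
  'f': [0/1 + 1/1*1/2, 0/1 + 1/1*3/4) = [1/2, 3/4)
  'b': [0/1 + 1/1*3/4, 0/1 + 1/1*1/1) = [3/4, 1/1)
  emit 'e', narrow to [1/8, 1/2)
Step 2: interval [1/8, 1/2), width = 1/2 - 1/8 = 3/8
  'd': [1/8 + 3/8*0/1, 1/8 + 3/8*1/8) = [1/8, 11/64)
  'e': [1/8 + 3/8*1/8, 1/8 + 3/8*1/2) = [11/64, 5/16)
  'f': [1/8 + 3/8*1/2, 1/8 + 3/8*3/4) = [5/16, 13/32)
  'b': [1/8 + 3/8*3/4, 1/8 + 3/8*1/1) = [13/32, 1/2) <- contains code 1679/4096
  emit 'b', narrow to [13/32, 1/2)
Step 3: interval [13/32, 1/2), width = 1/2 - 13/32 = 3/32
  'd': [13/32 + 3/32*0/1, 13/32 + 3/32*1/8) = [13/32, 107/256) <- contains code 1679/4096
  'e': [13/32 + 3/32*1/8, 13/32 + 3/32*1/2) = [107/256, 29/64)
  'f': [13/32 + 3/32*1/2, 13/32 + 3/32*3/4) = [29/64, 61/128)
  'b': [13/32 + 3/32*3/4, 13/32 + 3/32*1/1) = [61/128, 1/2)
  emit 'd', narrow to [13/32, 107/256)
Step 4: interval [13/32, 107/256), width = 107/256 - 13/32 = 3/256
  'd': [13/32 + 3/256*0/1, 13/32 + 3/256*1/8) = [13/32, 835/2048)
  'e': [13/32 + 3/256*1/8, 13/32 + 3/256*1/2) = [835/2048, 211/512) <- contains code 1679/4096
  'f': [13/32 + 3/256*1/2, 13/32 + 3/256*3/4) = [211/512, 425/1024)
  'b': [13/32 + 3/256*3/4, 13/32 + 3/256*1/1) = [425/1024, 107/256)
  emit 'e', narrow to [835/2048, 211/512)

Answer: ebde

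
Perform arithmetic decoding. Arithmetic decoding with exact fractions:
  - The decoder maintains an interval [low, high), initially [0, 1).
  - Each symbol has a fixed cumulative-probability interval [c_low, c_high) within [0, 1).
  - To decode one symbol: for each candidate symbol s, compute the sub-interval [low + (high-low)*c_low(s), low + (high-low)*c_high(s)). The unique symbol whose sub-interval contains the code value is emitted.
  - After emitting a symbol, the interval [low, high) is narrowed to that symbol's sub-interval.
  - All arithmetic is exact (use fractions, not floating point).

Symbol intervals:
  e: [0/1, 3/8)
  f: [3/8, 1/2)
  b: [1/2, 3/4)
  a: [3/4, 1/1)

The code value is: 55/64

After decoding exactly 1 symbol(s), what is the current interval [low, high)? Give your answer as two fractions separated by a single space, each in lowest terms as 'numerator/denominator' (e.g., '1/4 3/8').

Step 1: interval [0/1, 1/1), width = 1/1 - 0/1 = 1/1
  'e': [0/1 + 1/1*0/1, 0/1 + 1/1*3/8) = [0/1, 3/8)
  'f': [0/1 + 1/1*3/8, 0/1 + 1/1*1/2) = [3/8, 1/2)
  'b': [0/1 + 1/1*1/2, 0/1 + 1/1*3/4) = [1/2, 3/4)
  'a': [0/1 + 1/1*3/4, 0/1 + 1/1*1/1) = [3/4, 1/1) <- contains code 55/64
  emit 'a', narrow to [3/4, 1/1)

Answer: 3/4 1/1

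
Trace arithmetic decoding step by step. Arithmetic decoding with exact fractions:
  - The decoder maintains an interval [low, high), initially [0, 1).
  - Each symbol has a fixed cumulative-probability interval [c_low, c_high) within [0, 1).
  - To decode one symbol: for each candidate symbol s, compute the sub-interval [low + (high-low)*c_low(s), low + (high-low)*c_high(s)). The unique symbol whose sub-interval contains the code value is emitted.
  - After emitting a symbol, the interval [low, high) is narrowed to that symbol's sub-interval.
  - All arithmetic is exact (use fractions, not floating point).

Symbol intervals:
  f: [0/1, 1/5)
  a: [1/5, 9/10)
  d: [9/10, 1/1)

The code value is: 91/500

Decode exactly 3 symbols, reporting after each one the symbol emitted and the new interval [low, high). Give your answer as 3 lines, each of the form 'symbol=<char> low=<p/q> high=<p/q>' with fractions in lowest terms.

Answer: symbol=f low=0/1 high=1/5
symbol=d low=9/50 high=1/5
symbol=f low=9/50 high=23/125

Derivation:
Step 1: interval [0/1, 1/1), width = 1/1 - 0/1 = 1/1
  'f': [0/1 + 1/1*0/1, 0/1 + 1/1*1/5) = [0/1, 1/5) <- contains code 91/500
  'a': [0/1 + 1/1*1/5, 0/1 + 1/1*9/10) = [1/5, 9/10)
  'd': [0/1 + 1/1*9/10, 0/1 + 1/1*1/1) = [9/10, 1/1)
  emit 'f', narrow to [0/1, 1/5)
Step 2: interval [0/1, 1/5), width = 1/5 - 0/1 = 1/5
  'f': [0/1 + 1/5*0/1, 0/1 + 1/5*1/5) = [0/1, 1/25)
  'a': [0/1 + 1/5*1/5, 0/1 + 1/5*9/10) = [1/25, 9/50)
  'd': [0/1 + 1/5*9/10, 0/1 + 1/5*1/1) = [9/50, 1/5) <- contains code 91/500
  emit 'd', narrow to [9/50, 1/5)
Step 3: interval [9/50, 1/5), width = 1/5 - 9/50 = 1/50
  'f': [9/50 + 1/50*0/1, 9/50 + 1/50*1/5) = [9/50, 23/125) <- contains code 91/500
  'a': [9/50 + 1/50*1/5, 9/50 + 1/50*9/10) = [23/125, 99/500)
  'd': [9/50 + 1/50*9/10, 9/50 + 1/50*1/1) = [99/500, 1/5)
  emit 'f', narrow to [9/50, 23/125)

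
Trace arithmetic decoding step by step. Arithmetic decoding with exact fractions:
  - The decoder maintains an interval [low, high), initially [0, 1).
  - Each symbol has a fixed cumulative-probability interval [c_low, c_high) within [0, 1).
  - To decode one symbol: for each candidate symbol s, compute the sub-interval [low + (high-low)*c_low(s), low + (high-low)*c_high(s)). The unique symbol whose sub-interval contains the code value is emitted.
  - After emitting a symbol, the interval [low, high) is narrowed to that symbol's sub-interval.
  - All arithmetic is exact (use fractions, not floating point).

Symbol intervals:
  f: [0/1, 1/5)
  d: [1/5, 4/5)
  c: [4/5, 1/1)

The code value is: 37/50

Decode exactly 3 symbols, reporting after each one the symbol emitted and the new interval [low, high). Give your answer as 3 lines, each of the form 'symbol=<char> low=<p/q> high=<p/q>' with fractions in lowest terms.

Step 1: interval [0/1, 1/1), width = 1/1 - 0/1 = 1/1
  'f': [0/1 + 1/1*0/1, 0/1 + 1/1*1/5) = [0/1, 1/5)
  'd': [0/1 + 1/1*1/5, 0/1 + 1/1*4/5) = [1/5, 4/5) <- contains code 37/50
  'c': [0/1 + 1/1*4/5, 0/1 + 1/1*1/1) = [4/5, 1/1)
  emit 'd', narrow to [1/5, 4/5)
Step 2: interval [1/5, 4/5), width = 4/5 - 1/5 = 3/5
  'f': [1/5 + 3/5*0/1, 1/5 + 3/5*1/5) = [1/5, 8/25)
  'd': [1/5 + 3/5*1/5, 1/5 + 3/5*4/5) = [8/25, 17/25)
  'c': [1/5 + 3/5*4/5, 1/5 + 3/5*1/1) = [17/25, 4/5) <- contains code 37/50
  emit 'c', narrow to [17/25, 4/5)
Step 3: interval [17/25, 4/5), width = 4/5 - 17/25 = 3/25
  'f': [17/25 + 3/25*0/1, 17/25 + 3/25*1/5) = [17/25, 88/125)
  'd': [17/25 + 3/25*1/5, 17/25 + 3/25*4/5) = [88/125, 97/125) <- contains code 37/50
  'c': [17/25 + 3/25*4/5, 17/25 + 3/25*1/1) = [97/125, 4/5)
  emit 'd', narrow to [88/125, 97/125)

Answer: symbol=d low=1/5 high=4/5
symbol=c low=17/25 high=4/5
symbol=d low=88/125 high=97/125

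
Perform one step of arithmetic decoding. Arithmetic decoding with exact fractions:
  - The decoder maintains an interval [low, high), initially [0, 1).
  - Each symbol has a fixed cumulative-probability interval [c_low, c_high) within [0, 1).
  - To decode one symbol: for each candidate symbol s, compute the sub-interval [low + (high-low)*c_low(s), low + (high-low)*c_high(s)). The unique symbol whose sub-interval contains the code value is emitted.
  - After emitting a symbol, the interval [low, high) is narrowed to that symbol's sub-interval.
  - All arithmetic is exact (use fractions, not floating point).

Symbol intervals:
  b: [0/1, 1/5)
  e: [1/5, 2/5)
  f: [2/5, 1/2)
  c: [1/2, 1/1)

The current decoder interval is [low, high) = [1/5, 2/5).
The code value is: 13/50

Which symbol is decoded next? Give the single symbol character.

Answer: e

Derivation:
Interval width = high − low = 2/5 − 1/5 = 1/5
Scaled code = (code − low) / width = (13/50 − 1/5) / 1/5 = 3/10
  b: [0/1, 1/5) 
  e: [1/5, 2/5) ← scaled code falls here ✓
  f: [2/5, 1/2) 
  c: [1/2, 1/1) 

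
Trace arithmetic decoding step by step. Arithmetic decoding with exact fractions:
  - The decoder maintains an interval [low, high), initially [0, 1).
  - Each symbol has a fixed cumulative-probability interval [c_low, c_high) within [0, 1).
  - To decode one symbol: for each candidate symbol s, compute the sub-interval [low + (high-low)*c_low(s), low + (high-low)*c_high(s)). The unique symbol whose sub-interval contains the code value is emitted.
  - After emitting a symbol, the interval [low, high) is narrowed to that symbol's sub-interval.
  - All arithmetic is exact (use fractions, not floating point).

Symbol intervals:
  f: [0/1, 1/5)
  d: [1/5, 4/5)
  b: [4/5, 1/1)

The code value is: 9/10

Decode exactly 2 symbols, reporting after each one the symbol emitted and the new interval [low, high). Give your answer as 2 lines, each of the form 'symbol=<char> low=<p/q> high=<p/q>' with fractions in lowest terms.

Step 1: interval [0/1, 1/1), width = 1/1 - 0/1 = 1/1
  'f': [0/1 + 1/1*0/1, 0/1 + 1/1*1/5) = [0/1, 1/5)
  'd': [0/1 + 1/1*1/5, 0/1 + 1/1*4/5) = [1/5, 4/5)
  'b': [0/1 + 1/1*4/5, 0/1 + 1/1*1/1) = [4/5, 1/1) <- contains code 9/10
  emit 'b', narrow to [4/5, 1/1)
Step 2: interval [4/5, 1/1), width = 1/1 - 4/5 = 1/5
  'f': [4/5 + 1/5*0/1, 4/5 + 1/5*1/5) = [4/5, 21/25)
  'd': [4/5 + 1/5*1/5, 4/5 + 1/5*4/5) = [21/25, 24/25) <- contains code 9/10
  'b': [4/5 + 1/5*4/5, 4/5 + 1/5*1/1) = [24/25, 1/1)
  emit 'd', narrow to [21/25, 24/25)

Answer: symbol=b low=4/5 high=1/1
symbol=d low=21/25 high=24/25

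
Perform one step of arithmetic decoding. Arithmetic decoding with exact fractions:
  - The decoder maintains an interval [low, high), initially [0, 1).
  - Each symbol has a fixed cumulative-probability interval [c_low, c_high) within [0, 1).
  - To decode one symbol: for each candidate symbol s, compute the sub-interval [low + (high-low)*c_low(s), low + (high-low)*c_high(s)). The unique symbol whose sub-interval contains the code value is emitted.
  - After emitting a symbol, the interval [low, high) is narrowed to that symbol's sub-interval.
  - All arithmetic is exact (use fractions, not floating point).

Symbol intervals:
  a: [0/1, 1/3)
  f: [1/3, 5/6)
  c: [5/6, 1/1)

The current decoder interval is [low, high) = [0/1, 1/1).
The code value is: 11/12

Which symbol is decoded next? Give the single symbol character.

Interval width = high − low = 1/1 − 0/1 = 1/1
Scaled code = (code − low) / width = (11/12 − 0/1) / 1/1 = 11/12
  a: [0/1, 1/3) 
  f: [1/3, 5/6) 
  c: [5/6, 1/1) ← scaled code falls here ✓

Answer: c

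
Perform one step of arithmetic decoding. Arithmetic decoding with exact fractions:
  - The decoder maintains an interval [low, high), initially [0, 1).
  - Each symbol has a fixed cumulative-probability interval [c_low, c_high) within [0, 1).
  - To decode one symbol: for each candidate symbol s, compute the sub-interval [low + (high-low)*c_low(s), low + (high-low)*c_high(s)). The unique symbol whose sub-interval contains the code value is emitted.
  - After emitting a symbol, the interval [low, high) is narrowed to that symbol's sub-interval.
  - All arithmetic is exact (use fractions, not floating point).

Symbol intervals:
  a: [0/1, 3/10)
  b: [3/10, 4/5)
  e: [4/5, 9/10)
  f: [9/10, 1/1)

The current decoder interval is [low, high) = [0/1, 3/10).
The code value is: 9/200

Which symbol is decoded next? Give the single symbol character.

Answer: a

Derivation:
Interval width = high − low = 3/10 − 0/1 = 3/10
Scaled code = (code − low) / width = (9/200 − 0/1) / 3/10 = 3/20
  a: [0/1, 3/10) ← scaled code falls here ✓
  b: [3/10, 4/5) 
  e: [4/5, 9/10) 
  f: [9/10, 1/1) 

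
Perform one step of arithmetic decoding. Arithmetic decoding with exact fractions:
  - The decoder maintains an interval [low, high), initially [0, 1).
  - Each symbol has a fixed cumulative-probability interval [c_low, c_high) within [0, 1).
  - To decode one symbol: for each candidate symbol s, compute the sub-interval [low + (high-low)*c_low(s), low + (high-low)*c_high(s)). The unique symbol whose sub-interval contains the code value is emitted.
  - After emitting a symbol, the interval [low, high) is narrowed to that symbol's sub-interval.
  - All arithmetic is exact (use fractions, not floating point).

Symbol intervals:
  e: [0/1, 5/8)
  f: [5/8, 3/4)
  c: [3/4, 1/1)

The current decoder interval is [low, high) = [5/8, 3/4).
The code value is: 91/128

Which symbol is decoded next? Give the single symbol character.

Answer: f

Derivation:
Interval width = high − low = 3/4 − 5/8 = 1/8
Scaled code = (code − low) / width = (91/128 − 5/8) / 1/8 = 11/16
  e: [0/1, 5/8) 
  f: [5/8, 3/4) ← scaled code falls here ✓
  c: [3/4, 1/1) 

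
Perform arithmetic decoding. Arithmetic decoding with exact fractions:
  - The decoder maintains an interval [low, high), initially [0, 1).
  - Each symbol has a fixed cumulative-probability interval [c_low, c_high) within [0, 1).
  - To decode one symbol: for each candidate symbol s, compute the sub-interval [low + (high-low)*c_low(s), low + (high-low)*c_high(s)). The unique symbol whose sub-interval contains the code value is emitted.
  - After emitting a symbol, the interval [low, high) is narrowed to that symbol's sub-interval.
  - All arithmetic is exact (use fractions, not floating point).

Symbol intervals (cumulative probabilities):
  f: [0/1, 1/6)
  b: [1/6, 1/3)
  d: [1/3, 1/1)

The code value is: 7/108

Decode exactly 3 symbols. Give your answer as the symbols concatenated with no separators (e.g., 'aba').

Answer: fdf

Derivation:
Step 1: interval [0/1, 1/1), width = 1/1 - 0/1 = 1/1
  'f': [0/1 + 1/1*0/1, 0/1 + 1/1*1/6) = [0/1, 1/6) <- contains code 7/108
  'b': [0/1 + 1/1*1/6, 0/1 + 1/1*1/3) = [1/6, 1/3)
  'd': [0/1 + 1/1*1/3, 0/1 + 1/1*1/1) = [1/3, 1/1)
  emit 'f', narrow to [0/1, 1/6)
Step 2: interval [0/1, 1/6), width = 1/6 - 0/1 = 1/6
  'f': [0/1 + 1/6*0/1, 0/1 + 1/6*1/6) = [0/1, 1/36)
  'b': [0/1 + 1/6*1/6, 0/1 + 1/6*1/3) = [1/36, 1/18)
  'd': [0/1 + 1/6*1/3, 0/1 + 1/6*1/1) = [1/18, 1/6) <- contains code 7/108
  emit 'd', narrow to [1/18, 1/6)
Step 3: interval [1/18, 1/6), width = 1/6 - 1/18 = 1/9
  'f': [1/18 + 1/9*0/1, 1/18 + 1/9*1/6) = [1/18, 2/27) <- contains code 7/108
  'b': [1/18 + 1/9*1/6, 1/18 + 1/9*1/3) = [2/27, 5/54)
  'd': [1/18 + 1/9*1/3, 1/18 + 1/9*1/1) = [5/54, 1/6)
  emit 'f', narrow to [1/18, 2/27)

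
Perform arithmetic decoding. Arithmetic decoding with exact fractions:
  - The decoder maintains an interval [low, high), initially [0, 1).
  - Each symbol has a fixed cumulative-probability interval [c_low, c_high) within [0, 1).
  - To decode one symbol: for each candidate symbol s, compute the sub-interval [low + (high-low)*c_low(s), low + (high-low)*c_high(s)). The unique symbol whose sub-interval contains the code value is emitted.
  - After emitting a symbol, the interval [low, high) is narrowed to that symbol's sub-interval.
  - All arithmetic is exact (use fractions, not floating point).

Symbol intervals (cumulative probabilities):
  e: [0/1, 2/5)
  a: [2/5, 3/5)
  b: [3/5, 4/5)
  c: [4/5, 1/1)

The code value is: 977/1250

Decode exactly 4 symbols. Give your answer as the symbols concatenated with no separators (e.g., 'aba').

Step 1: interval [0/1, 1/1), width = 1/1 - 0/1 = 1/1
  'e': [0/1 + 1/1*0/1, 0/1 + 1/1*2/5) = [0/1, 2/5)
  'a': [0/1 + 1/1*2/5, 0/1 + 1/1*3/5) = [2/5, 3/5)
  'b': [0/1 + 1/1*3/5, 0/1 + 1/1*4/5) = [3/5, 4/5) <- contains code 977/1250
  'c': [0/1 + 1/1*4/5, 0/1 + 1/1*1/1) = [4/5, 1/1)
  emit 'b', narrow to [3/5, 4/5)
Step 2: interval [3/5, 4/5), width = 4/5 - 3/5 = 1/5
  'e': [3/5 + 1/5*0/1, 3/5 + 1/5*2/5) = [3/5, 17/25)
  'a': [3/5 + 1/5*2/5, 3/5 + 1/5*3/5) = [17/25, 18/25)
  'b': [3/5 + 1/5*3/5, 3/5 + 1/5*4/5) = [18/25, 19/25)
  'c': [3/5 + 1/5*4/5, 3/5 + 1/5*1/1) = [19/25, 4/5) <- contains code 977/1250
  emit 'c', narrow to [19/25, 4/5)
Step 3: interval [19/25, 4/5), width = 4/5 - 19/25 = 1/25
  'e': [19/25 + 1/25*0/1, 19/25 + 1/25*2/5) = [19/25, 97/125)
  'a': [19/25 + 1/25*2/5, 19/25 + 1/25*3/5) = [97/125, 98/125) <- contains code 977/1250
  'b': [19/25 + 1/25*3/5, 19/25 + 1/25*4/5) = [98/125, 99/125)
  'c': [19/25 + 1/25*4/5, 19/25 + 1/25*1/1) = [99/125, 4/5)
  emit 'a', narrow to [97/125, 98/125)
Step 4: interval [97/125, 98/125), width = 98/125 - 97/125 = 1/125
  'e': [97/125 + 1/125*0/1, 97/125 + 1/125*2/5) = [97/125, 487/625)
  'a': [97/125 + 1/125*2/5, 97/125 + 1/125*3/5) = [487/625, 488/625)
  'b': [97/125 + 1/125*3/5, 97/125 + 1/125*4/5) = [488/625, 489/625) <- contains code 977/1250
  'c': [97/125 + 1/125*4/5, 97/125 + 1/125*1/1) = [489/625, 98/125)
  emit 'b', narrow to [488/625, 489/625)

Answer: bcab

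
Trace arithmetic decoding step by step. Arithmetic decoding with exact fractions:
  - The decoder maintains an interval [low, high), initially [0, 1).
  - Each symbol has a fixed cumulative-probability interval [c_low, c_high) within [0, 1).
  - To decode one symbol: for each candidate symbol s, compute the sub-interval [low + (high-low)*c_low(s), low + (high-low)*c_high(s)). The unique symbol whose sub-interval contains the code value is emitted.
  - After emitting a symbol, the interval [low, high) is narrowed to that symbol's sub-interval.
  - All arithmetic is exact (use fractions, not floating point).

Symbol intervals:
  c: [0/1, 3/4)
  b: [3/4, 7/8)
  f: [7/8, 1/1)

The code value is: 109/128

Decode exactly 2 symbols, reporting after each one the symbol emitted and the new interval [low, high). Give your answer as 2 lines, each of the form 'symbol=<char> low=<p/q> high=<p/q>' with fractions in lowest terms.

Step 1: interval [0/1, 1/1), width = 1/1 - 0/1 = 1/1
  'c': [0/1 + 1/1*0/1, 0/1 + 1/1*3/4) = [0/1, 3/4)
  'b': [0/1 + 1/1*3/4, 0/1 + 1/1*7/8) = [3/4, 7/8) <- contains code 109/128
  'f': [0/1 + 1/1*7/8, 0/1 + 1/1*1/1) = [7/8, 1/1)
  emit 'b', narrow to [3/4, 7/8)
Step 2: interval [3/4, 7/8), width = 7/8 - 3/4 = 1/8
  'c': [3/4 + 1/8*0/1, 3/4 + 1/8*3/4) = [3/4, 27/32)
  'b': [3/4 + 1/8*3/4, 3/4 + 1/8*7/8) = [27/32, 55/64) <- contains code 109/128
  'f': [3/4 + 1/8*7/8, 3/4 + 1/8*1/1) = [55/64, 7/8)
  emit 'b', narrow to [27/32, 55/64)

Answer: symbol=b low=3/4 high=7/8
symbol=b low=27/32 high=55/64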